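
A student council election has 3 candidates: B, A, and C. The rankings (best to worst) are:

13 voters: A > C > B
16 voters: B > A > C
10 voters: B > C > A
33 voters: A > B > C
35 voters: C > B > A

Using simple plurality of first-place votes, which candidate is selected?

First-place votes: B 26, A 46, C 35.
A has the most first-place votes.

A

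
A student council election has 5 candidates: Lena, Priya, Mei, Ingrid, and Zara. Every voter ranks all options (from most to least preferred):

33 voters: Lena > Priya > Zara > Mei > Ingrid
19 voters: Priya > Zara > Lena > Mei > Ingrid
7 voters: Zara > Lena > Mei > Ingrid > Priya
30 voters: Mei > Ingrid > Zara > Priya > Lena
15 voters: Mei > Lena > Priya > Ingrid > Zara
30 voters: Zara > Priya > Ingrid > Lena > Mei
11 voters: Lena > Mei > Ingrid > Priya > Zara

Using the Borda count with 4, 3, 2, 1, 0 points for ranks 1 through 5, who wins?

Priya

Lena: 33·4 + 19·2 + 7·3 + 30·0 + 15·3 + 30·1 + 11·4 = 310
Priya: 33·3 + 19·4 + 7·0 + 30·1 + 15·2 + 30·3 + 11·1 = 336
Mei: 33·1 + 19·1 + 7·2 + 30·4 + 15·4 + 30·0 + 11·3 = 279
Ingrid: 33·0 + 19·0 + 7·1 + 30·3 + 15·1 + 30·2 + 11·2 = 194
Zara: 33·2 + 19·3 + 7·4 + 30·2 + 15·0 + 30·4 + 11·0 = 331
Priya has the highest Borda score (336).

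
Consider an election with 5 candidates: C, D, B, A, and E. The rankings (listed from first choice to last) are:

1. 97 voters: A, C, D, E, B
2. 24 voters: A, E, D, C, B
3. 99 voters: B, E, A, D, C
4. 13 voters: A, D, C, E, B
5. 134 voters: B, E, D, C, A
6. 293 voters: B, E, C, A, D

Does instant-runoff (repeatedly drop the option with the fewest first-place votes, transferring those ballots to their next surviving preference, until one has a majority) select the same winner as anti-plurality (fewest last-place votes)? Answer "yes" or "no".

Instant-runoff — R1 C 0, D 0, B 526, A 134, E 0 (B winner). Winner: B.
Anti-plurality — last-place votes: C 99, D 293, B 134, A 134, E 0. Winner: E.
The two methods disagree.

no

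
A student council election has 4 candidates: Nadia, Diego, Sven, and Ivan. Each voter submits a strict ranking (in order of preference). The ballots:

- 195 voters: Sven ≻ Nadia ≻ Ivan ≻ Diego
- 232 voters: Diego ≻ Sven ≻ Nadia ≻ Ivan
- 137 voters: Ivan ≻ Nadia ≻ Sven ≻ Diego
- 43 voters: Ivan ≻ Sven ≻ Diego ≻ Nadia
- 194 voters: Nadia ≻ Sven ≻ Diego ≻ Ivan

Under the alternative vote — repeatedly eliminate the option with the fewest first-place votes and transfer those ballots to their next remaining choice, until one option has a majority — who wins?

Round 1: Nadia 194, Diego 232, Sven 195, Ivan 180. Eliminate Ivan.
Round 2: Nadia 331, Diego 232, Sven 238. Eliminate Diego.
Round 3: Nadia 331, Sven 470. Sven has a majority.

Sven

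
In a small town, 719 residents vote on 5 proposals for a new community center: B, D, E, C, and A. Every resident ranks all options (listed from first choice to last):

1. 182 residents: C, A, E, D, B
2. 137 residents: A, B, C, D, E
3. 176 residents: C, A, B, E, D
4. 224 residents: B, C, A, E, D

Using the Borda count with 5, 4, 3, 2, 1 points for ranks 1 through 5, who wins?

C

B: 182·1 + 137·4 + 176·3 + 224·5 = 2378
D: 182·2 + 137·2 + 176·1 + 224·1 = 1038
E: 182·3 + 137·1 + 176·2 + 224·2 = 1483
C: 182·5 + 137·3 + 176·5 + 224·4 = 3097
A: 182·4 + 137·5 + 176·4 + 224·3 = 2789
C has the highest Borda score (3097).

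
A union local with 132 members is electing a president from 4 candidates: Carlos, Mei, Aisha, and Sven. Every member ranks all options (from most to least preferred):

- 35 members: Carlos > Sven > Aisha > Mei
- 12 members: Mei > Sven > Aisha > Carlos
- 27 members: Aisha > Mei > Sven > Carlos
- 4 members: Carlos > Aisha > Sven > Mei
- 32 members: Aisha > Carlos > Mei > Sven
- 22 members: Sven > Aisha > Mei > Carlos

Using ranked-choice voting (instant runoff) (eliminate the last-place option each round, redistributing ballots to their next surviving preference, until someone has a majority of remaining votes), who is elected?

Aisha

Round 1: Carlos 39, Mei 12, Aisha 59, Sven 22. Eliminate Mei.
Round 2: Carlos 39, Aisha 59, Sven 34. Eliminate Sven.
Round 3: Carlos 39, Aisha 93. Aisha has a majority.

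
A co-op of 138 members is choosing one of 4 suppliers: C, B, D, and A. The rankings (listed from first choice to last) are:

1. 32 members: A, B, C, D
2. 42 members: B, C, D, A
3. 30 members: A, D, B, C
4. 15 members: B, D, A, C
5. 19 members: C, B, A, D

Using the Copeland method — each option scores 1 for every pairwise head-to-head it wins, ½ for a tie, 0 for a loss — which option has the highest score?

B

C: beats D; loses to B and A → score 1.
B: beats C, D, and A → score 3.
D: loses to C, B, and A → score 0.
A: beats C and D; loses to B → score 2.
B has the best pairwise record.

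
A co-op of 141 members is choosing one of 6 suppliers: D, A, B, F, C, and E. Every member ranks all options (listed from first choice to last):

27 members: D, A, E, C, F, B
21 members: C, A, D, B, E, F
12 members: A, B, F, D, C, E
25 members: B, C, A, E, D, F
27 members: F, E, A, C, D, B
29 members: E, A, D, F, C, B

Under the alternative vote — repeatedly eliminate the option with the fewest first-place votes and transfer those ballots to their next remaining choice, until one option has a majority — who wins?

E

Round 1: D 27, A 12, B 25, F 27, C 21, E 29. Eliminate A.
Round 2: D 27, B 37, F 27, C 21, E 29. Eliminate C.
Round 3: D 48, B 37, F 27, E 29. Eliminate F.
Round 4: D 48, B 37, E 56. Eliminate B.
Round 5: D 60, E 81. E has a majority.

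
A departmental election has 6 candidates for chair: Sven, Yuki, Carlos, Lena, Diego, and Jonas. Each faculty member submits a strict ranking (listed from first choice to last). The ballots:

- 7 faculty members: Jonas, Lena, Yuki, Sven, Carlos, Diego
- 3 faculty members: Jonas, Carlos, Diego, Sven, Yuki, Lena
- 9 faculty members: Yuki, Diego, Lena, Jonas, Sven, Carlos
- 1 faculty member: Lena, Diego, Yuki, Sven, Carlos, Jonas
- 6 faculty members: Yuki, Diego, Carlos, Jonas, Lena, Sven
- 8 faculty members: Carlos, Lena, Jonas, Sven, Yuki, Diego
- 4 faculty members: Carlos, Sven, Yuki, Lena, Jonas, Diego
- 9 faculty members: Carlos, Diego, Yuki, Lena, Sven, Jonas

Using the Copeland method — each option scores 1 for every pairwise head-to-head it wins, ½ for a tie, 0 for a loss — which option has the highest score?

Sven: loses to Yuki, Carlos, Lena, Diego, and Jonas → score 0.
Yuki: beats Sven, Lena, Diego, and Jonas; loses to Carlos → score 4.
Carlos: beats Sven, Yuki, Lena, Diego, and Jonas → score 5.
Lena: beats Sven and Jonas; loses to Yuki, Carlos, and Diego → score 2.
Diego: beats Sven, Lena, and Jonas; loses to Yuki and Carlos → score 3.
Jonas: beats Sven; loses to Yuki, Carlos, Lena, and Diego → score 1.
Carlos has the best pairwise record.

Carlos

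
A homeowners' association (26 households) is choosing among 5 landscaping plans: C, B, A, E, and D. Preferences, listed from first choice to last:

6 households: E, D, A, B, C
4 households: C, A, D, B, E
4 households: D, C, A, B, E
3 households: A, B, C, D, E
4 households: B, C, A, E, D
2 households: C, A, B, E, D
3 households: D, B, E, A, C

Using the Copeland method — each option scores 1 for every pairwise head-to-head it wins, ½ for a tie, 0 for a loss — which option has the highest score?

C: beats A and E; ties D; loses to B → score 2.5.
B: beats C and E; loses to A and D → score 2.
A: beats B and E; ties D; loses to C → score 2.5.
E: loses to C, B, A, and D → score 0.
D: beats B and E; ties C and A → score 3.
D has the best pairwise record.

D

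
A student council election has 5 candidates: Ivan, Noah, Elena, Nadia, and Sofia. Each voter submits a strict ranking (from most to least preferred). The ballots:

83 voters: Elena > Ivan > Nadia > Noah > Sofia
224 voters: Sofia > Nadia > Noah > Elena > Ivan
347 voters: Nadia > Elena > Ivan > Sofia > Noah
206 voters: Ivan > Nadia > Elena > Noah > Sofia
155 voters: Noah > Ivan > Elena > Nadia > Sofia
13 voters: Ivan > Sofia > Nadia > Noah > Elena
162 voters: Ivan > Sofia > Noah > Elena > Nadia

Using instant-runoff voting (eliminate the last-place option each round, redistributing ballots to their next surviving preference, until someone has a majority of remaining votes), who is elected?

Ivan

Round 1: Ivan 381, Noah 155, Elena 83, Nadia 347, Sofia 224. Eliminate Elena.
Round 2: Ivan 464, Noah 155, Nadia 347, Sofia 224. Eliminate Noah.
Round 3: Ivan 619, Nadia 347, Sofia 224. Ivan has a majority.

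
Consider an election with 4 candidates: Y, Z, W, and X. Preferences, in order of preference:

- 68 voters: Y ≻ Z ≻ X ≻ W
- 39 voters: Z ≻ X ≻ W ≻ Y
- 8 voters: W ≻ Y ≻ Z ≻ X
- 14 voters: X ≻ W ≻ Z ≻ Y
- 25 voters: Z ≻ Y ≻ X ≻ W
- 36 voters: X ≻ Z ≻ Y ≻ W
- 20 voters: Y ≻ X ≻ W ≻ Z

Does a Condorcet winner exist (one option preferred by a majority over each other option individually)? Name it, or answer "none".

Z

Z vs Y: 114–96 for Z.
Z vs W: 168–42 for Z.
Z vs X: 140–70 for Z.
Z beats every other option head-to-head.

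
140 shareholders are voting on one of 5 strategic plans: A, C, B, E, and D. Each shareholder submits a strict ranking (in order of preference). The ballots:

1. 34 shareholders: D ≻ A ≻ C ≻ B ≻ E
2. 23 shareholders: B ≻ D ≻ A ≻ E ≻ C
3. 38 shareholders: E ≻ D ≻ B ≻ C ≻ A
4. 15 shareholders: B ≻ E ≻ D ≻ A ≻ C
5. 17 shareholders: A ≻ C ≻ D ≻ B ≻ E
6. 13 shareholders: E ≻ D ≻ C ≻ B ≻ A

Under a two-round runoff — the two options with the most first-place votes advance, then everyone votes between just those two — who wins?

B

Round 1 first-place votes: A 17, C 0, B 38, E 51, D 34.
E and B advance.
Runoff: E is preferred to B by 51 voters; B by 89.
B wins the runoff.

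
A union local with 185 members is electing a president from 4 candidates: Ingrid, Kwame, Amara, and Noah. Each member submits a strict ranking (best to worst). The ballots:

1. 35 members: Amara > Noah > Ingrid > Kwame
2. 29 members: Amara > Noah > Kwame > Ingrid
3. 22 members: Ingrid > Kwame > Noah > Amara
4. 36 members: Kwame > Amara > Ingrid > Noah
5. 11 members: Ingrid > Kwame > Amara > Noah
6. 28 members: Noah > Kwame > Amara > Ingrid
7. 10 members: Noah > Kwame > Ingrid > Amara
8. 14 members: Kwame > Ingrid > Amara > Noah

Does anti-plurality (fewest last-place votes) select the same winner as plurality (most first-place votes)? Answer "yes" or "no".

yes

Anti-plurality — last-place votes: Ingrid 57, Kwame 35, Amara 32, Noah 61. Winner: Amara.
Plurality — first-place votes: Ingrid 33, Kwame 50, Amara 64, Noah 38. Winner: Amara.
The two methods agree.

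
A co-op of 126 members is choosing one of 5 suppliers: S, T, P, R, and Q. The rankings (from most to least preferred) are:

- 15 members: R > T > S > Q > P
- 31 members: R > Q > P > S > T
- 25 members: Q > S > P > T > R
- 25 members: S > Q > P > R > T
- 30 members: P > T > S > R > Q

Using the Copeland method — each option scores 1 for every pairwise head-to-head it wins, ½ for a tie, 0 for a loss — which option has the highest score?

S

S: beats T, P, R, and Q → score 4.
T: loses to S, P, R, and Q → score 0.
P: beats T and R; loses to S and Q → score 2.
R: beats T and Q; loses to S and P → score 2.
Q: beats T and P; loses to S and R → score 2.
S has the best pairwise record.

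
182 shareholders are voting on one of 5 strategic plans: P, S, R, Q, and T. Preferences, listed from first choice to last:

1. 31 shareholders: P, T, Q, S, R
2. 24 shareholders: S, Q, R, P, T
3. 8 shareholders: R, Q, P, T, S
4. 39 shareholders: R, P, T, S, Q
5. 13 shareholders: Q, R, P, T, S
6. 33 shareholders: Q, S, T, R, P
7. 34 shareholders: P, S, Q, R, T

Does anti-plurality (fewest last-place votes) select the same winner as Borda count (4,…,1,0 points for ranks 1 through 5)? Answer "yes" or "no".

Anti-plurality — last-place votes: P 33, S 21, R 31, Q 39, T 58. Winner: S.
Borda — scores: P 443, S 367, R 342, Q 410, T 258. Winner: P.
The two methods disagree.

no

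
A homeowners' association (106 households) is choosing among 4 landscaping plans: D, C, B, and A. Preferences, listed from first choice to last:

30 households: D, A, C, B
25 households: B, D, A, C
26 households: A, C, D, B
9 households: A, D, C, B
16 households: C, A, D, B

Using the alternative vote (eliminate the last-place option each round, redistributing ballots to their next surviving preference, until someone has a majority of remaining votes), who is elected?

D

Round 1: D 30, C 16, B 25, A 35. Eliminate C.
Round 2: D 30, B 25, A 51. Eliminate B.
Round 3: D 55, A 51. D has a majority.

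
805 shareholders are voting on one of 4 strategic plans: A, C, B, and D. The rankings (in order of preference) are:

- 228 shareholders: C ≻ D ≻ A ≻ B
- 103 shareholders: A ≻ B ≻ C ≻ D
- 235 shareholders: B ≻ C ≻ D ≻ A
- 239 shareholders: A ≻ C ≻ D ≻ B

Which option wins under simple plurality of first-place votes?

A

First-place votes: A 342, C 228, B 235, D 0.
A has the most first-place votes.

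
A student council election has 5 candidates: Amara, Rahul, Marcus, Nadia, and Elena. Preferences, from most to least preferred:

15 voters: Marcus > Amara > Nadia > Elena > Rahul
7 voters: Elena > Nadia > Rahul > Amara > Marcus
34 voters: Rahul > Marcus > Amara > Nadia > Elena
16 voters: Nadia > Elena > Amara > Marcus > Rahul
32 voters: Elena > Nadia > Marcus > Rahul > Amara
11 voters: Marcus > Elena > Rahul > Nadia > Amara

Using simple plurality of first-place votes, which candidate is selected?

First-place votes: Amara 0, Rahul 34, Marcus 26, Nadia 16, Elena 39.
Elena has the most first-place votes.

Elena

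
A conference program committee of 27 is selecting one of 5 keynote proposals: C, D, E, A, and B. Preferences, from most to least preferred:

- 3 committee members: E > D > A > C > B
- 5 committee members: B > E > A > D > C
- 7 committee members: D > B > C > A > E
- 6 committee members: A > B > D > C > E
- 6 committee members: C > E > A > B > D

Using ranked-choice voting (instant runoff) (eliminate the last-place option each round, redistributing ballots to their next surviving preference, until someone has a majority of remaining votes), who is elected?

Round 1: C 6, D 7, E 3, A 6, B 5. Eliminate E.
Round 2: C 6, D 10, A 6, B 5. Eliminate B.
Round 3: C 6, D 10, A 11. Eliminate C.
Round 4: D 10, A 17. A has a majority.

A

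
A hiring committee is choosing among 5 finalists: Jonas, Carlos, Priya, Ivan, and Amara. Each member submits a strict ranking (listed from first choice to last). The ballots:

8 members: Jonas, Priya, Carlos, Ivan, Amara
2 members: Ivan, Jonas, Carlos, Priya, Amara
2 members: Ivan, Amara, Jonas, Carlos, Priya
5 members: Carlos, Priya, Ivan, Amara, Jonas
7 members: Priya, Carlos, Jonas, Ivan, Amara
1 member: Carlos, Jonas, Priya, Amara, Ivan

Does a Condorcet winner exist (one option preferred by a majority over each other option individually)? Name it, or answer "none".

Checking pairwise contests:
Carlos beats Jonas 13–12.
Priya beats Carlos 15–10.
Jonas beats Priya 13–12.
Jonas beats Ivan 16–9.
Jonas beats Amara 18–7.
Every option loses at least one head-to-head, so there is no Condorcet winner.

none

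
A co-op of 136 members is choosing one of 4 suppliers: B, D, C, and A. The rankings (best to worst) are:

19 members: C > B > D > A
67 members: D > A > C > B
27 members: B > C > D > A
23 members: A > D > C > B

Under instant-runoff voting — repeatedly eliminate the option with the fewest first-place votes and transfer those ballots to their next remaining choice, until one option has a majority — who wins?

Round 1: B 27, D 67, C 19, A 23. Eliminate C.
Round 2: B 46, D 67, A 23. Eliminate A.
Round 3: B 46, D 90. D has a majority.

D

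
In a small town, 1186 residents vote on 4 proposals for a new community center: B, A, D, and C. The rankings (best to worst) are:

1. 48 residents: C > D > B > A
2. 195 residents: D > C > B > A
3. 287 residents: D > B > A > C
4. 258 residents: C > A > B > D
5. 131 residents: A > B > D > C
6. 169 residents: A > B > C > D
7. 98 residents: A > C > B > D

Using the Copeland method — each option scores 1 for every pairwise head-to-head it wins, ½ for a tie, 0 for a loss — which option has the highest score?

A

B: beats D; loses to A and C → score 1.
A: beats B, D, and C → score 3.
D: beats C; loses to B and A → score 1.
C: beats B; loses to A and D → score 1.
A has the best pairwise record.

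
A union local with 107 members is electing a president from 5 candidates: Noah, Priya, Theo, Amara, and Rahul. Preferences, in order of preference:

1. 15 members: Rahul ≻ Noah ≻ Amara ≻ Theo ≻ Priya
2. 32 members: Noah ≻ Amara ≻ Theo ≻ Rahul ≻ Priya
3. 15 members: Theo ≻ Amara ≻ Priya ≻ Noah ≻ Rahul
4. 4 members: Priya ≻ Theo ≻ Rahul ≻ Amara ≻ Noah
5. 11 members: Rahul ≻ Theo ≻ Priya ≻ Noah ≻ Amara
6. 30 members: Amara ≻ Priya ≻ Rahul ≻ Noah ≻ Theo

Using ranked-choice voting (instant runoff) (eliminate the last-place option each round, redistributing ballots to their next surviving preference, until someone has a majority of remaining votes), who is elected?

Round 1: Noah 32, Priya 4, Theo 15, Amara 30, Rahul 26. Eliminate Priya.
Round 2: Noah 32, Theo 19, Amara 30, Rahul 26. Eliminate Theo.
Round 3: Noah 32, Amara 45, Rahul 30. Eliminate Rahul.
Round 4: Noah 58, Amara 49. Noah has a majority.

Noah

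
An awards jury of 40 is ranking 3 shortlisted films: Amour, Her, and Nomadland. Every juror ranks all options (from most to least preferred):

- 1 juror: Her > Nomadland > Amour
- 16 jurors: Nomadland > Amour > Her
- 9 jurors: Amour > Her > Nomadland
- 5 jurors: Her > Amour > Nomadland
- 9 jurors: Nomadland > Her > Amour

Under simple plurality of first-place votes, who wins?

First-place votes: Amour 9, Her 6, Nomadland 25.
Nomadland has the most first-place votes.

Nomadland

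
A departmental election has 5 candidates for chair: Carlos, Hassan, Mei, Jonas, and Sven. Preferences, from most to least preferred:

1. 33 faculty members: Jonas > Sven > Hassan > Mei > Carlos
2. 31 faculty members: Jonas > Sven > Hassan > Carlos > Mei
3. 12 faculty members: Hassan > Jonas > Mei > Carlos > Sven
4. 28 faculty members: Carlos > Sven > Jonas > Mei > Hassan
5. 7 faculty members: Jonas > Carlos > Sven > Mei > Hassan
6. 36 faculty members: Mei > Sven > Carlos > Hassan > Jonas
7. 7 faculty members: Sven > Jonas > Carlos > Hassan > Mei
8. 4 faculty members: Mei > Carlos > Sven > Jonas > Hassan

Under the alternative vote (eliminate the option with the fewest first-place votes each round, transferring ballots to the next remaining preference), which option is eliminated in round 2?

Hassan

Round 1: Carlos 28, Hassan 12, Mei 40, Jonas 71, Sven 7. Eliminate Sven.
Round 2: Carlos 28, Hassan 12, Mei 40, Jonas 78. Eliminate Hassan.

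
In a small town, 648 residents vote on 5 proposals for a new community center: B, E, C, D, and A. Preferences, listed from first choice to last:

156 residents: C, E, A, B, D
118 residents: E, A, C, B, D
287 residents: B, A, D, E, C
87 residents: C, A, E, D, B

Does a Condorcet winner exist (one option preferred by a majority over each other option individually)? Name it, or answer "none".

A

A vs B: 361–287 for A.
A vs E: 374–274 for A.
A vs C: 405–243 for A.
A vs D: 648–0 for A.
A beats every other option head-to-head.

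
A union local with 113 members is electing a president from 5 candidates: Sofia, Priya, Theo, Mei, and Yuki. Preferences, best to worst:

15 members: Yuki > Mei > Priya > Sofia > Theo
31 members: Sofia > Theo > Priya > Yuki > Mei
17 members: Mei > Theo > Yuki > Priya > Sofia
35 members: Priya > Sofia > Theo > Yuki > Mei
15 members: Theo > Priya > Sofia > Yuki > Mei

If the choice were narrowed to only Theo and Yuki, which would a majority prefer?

Voters preferring Theo to Yuki: 98; preferring Yuki to Theo: 15.
Theo wins the head-to-head.

Theo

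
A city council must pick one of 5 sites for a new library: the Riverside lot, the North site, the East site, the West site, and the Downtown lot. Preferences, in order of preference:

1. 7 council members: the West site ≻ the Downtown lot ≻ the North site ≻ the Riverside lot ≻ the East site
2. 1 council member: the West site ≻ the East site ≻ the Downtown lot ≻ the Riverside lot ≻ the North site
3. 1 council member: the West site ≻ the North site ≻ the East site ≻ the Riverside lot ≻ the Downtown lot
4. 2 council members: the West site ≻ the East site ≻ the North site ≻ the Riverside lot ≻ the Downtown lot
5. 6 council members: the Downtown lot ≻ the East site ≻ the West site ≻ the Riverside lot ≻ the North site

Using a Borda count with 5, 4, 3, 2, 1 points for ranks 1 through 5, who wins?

the Riverside lot: 7·2 + 1·2 + 1·2 + 2·2 + 6·2 = 34
the North site: 7·3 + 1·1 + 1·4 + 2·3 + 6·1 = 38
the East site: 7·1 + 1·4 + 1·3 + 2·4 + 6·4 = 46
the West site: 7·5 + 1·5 + 1·5 + 2·5 + 6·3 = 73
the Downtown lot: 7·4 + 1·3 + 1·1 + 2·1 + 6·5 = 64
the West site has the highest Borda score (73).

the West site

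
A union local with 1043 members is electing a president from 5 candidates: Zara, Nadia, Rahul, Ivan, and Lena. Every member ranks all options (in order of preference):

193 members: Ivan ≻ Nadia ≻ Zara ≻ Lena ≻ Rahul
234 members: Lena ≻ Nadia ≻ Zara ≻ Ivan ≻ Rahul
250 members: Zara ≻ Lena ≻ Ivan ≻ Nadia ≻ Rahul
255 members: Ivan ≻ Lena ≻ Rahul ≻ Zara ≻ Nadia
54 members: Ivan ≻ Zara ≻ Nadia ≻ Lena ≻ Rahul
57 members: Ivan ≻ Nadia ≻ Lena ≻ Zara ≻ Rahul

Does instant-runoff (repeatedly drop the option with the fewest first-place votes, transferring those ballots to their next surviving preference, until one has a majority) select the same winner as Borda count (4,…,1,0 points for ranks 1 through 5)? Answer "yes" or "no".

yes

Instant-runoff — R1 Zara 250, Nadia 0, Rahul 0, Ivan 559, Lena 234 (Ivan winner). Winner: Ivan.
Borda — scores: Zara 2328, Nadia 1810, Rahul 510, Ivan 2970, Lena 2812. Winner: Ivan.
The two methods agree.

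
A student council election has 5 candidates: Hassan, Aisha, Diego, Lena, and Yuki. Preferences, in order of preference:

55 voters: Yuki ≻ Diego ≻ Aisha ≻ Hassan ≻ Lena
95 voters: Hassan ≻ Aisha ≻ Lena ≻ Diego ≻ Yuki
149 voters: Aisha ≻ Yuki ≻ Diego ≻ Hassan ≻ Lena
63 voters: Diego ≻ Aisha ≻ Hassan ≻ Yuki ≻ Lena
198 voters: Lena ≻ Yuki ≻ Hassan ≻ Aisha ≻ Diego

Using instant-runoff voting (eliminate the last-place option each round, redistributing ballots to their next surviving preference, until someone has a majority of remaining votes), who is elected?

Round 1: Hassan 95, Aisha 149, Diego 63, Lena 198, Yuki 55. Eliminate Yuki.
Round 2: Hassan 95, Aisha 149, Diego 118, Lena 198. Eliminate Hassan.
Round 3: Aisha 244, Diego 118, Lena 198. Eliminate Diego.
Round 4: Aisha 362, Lena 198. Aisha has a majority.

Aisha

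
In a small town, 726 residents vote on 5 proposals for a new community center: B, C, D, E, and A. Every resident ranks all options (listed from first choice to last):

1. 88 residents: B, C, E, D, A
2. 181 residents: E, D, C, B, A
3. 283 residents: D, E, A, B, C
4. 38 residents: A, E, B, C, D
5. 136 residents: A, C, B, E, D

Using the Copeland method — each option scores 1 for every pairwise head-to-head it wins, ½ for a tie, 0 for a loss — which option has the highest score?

E

B: beats C; loses to D, E, and A → score 1.
C: loses to B, D, E, and A → score 0.
D: beats B, C, and A; loses to E → score 3.
E: beats B, C, D, and A → score 4.
A: beats B and C; loses to D and E → score 2.
E has the best pairwise record.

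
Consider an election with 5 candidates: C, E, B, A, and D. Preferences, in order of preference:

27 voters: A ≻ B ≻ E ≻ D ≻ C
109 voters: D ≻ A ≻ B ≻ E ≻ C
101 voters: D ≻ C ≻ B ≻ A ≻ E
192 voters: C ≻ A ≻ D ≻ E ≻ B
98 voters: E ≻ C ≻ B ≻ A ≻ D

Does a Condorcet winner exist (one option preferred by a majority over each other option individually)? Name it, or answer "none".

C vs E: 293–234 for C.
C vs B: 391–136 for C.
C vs A: 391–136 for C.
C vs D: 290–237 for C.
C beats every other option head-to-head.

C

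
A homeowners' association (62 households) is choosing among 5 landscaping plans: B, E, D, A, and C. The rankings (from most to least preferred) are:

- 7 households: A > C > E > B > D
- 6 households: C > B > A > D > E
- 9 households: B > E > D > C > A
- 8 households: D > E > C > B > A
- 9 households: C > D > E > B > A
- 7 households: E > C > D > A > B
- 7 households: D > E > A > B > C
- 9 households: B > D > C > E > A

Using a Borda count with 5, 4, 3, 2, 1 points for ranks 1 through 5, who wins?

B: 7·2 + 6·4 + 9·5 + 8·2 + 9·2 + 7·1 + 7·2 + 9·5 = 183
E: 7·3 + 6·1 + 9·4 + 8·4 + 9·3 + 7·5 + 7·4 + 9·2 = 203
D: 7·1 + 6·2 + 9·3 + 8·5 + 9·4 + 7·3 + 7·5 + 9·4 = 214
A: 7·5 + 6·3 + 9·1 + 8·1 + 9·1 + 7·2 + 7·3 + 9·1 = 123
C: 7·4 + 6·5 + 9·2 + 8·3 + 9·5 + 7·4 + 7·1 + 9·3 = 207
D has the highest Borda score (214).

D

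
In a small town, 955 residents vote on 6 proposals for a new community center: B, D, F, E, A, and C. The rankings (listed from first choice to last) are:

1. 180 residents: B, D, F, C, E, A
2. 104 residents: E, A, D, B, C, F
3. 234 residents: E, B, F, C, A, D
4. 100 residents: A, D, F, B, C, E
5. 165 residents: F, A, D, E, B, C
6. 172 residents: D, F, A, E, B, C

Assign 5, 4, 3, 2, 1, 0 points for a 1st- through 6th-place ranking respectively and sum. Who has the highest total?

F

B: 180·5 + 104·2 + 234·4 + 100·2 + 165·1 + 172·1 = 2581
D: 180·4 + 104·3 + 234·0 + 100·4 + 165·3 + 172·5 = 2787
F: 180·3 + 104·0 + 234·3 + 100·3 + 165·5 + 172·4 = 3055
E: 180·1 + 104·5 + 234·5 + 100·0 + 165·2 + 172·2 = 2544
A: 180·0 + 104·4 + 234·1 + 100·5 + 165·4 + 172·3 = 2326
C: 180·2 + 104·1 + 234·2 + 100·1 + 165·0 + 172·0 = 1032
F has the highest Borda score (3055).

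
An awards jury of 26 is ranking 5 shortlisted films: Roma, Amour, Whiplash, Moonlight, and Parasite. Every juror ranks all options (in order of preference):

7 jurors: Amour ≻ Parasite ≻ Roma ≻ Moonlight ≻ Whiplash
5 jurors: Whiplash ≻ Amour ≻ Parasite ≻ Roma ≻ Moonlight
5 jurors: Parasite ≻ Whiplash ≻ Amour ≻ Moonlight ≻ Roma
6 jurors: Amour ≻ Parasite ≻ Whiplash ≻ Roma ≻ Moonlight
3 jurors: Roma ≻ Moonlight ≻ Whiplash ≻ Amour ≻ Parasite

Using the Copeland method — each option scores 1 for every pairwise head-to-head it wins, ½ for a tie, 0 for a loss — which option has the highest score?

Roma: beats Moonlight; loses to Amour, Whiplash, and Parasite → score 1.
Amour: beats Roma, Moonlight, and Parasite; ties Whiplash → score 3.5.
Whiplash: beats Roma and Moonlight; ties Amour; loses to Parasite → score 2.5.
Moonlight: loses to Roma, Amour, Whiplash, and Parasite → score 0.
Parasite: beats Roma, Whiplash, and Moonlight; loses to Amour → score 3.
Amour has the best pairwise record.

Amour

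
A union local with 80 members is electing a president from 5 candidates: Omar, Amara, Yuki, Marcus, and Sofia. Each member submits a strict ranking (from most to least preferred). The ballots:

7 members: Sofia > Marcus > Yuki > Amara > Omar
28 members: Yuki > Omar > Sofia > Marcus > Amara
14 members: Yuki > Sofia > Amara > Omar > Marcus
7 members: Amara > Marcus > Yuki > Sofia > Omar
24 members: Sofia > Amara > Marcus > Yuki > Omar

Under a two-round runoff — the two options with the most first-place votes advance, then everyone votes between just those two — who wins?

Round 1 first-place votes: Omar 0, Amara 7, Yuki 42, Marcus 0, Sofia 31.
Yuki and Sofia advance.
Runoff: Yuki is preferred to Sofia by 49 voters; Sofia by 31.
Yuki wins the runoff.

Yuki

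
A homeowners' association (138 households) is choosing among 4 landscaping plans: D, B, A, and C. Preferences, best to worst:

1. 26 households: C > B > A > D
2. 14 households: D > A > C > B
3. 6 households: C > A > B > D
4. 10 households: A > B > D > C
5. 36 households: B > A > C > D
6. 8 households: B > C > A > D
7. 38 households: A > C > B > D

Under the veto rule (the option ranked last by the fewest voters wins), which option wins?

Last-place votes: D 114, B 14, A 0, C 10.
A is ranked last by the fewest voters, so A wins.

A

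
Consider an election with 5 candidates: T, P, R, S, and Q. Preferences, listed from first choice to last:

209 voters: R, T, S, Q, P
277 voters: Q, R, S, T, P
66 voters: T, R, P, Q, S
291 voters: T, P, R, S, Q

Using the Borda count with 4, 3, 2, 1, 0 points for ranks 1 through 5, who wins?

R

T: 209·3 + 277·1 + 66·4 + 291·4 = 2332
P: 209·0 + 277·0 + 66·2 + 291·3 = 1005
R: 209·4 + 277·3 + 66·3 + 291·2 = 2447
S: 209·2 + 277·2 + 66·0 + 291·1 = 1263
Q: 209·1 + 277·4 + 66·1 + 291·0 = 1383
R has the highest Borda score (2447).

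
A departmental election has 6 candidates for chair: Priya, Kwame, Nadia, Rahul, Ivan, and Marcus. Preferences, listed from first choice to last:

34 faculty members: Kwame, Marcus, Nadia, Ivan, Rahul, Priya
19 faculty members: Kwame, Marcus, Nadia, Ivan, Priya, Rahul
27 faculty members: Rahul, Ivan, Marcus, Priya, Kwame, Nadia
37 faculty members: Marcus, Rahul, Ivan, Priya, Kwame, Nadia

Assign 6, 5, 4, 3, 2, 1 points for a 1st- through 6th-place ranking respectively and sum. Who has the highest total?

Priya: 34·1 + 19·2 + 27·3 + 37·3 = 264
Kwame: 34·6 + 19·6 + 27·2 + 37·2 = 446
Nadia: 34·4 + 19·4 + 27·1 + 37·1 = 276
Rahul: 34·2 + 19·1 + 27·6 + 37·5 = 434
Ivan: 34·3 + 19·3 + 27·5 + 37·4 = 442
Marcus: 34·5 + 19·5 + 27·4 + 37·6 = 595
Marcus has the highest Borda score (595).

Marcus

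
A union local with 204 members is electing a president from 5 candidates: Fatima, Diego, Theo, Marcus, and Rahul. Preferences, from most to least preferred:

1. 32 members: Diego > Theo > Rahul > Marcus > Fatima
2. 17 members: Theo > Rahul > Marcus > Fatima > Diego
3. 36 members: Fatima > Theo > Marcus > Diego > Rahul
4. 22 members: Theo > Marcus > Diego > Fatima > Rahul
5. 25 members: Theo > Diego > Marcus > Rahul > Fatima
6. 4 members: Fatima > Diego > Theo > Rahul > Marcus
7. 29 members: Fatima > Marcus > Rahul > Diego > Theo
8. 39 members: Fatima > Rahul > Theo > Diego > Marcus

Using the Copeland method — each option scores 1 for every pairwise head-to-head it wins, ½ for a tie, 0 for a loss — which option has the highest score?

Fatima: beats Diego, Theo, Marcus, and Rahul → score 4.
Diego: beats Rahul; loses to Fatima, Theo, and Marcus → score 1.
Theo: beats Diego, Marcus, and Rahul; loses to Fatima → score 3.
Marcus: beats Diego and Rahul; loses to Fatima and Theo → score 2.
Rahul: loses to Fatima, Diego, Theo, and Marcus → score 0.
Fatima has the best pairwise record.

Fatima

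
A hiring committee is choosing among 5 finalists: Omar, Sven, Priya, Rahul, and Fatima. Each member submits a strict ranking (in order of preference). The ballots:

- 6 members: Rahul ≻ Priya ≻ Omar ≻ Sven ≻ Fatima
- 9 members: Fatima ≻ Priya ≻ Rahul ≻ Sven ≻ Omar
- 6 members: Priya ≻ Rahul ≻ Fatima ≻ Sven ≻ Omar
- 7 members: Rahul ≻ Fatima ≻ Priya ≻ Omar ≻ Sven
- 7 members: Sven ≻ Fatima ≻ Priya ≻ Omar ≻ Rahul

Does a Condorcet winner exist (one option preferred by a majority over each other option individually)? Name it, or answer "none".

none

Checking pairwise contests:
Sven beats Omar 22–13.
Priya beats Sven 28–7.
Fatima beats Priya 23–12.
Priya beats Rahul 22–13.
Rahul beats Fatima 19–16.
Every option loses at least one head-to-head, so there is no Condorcet winner.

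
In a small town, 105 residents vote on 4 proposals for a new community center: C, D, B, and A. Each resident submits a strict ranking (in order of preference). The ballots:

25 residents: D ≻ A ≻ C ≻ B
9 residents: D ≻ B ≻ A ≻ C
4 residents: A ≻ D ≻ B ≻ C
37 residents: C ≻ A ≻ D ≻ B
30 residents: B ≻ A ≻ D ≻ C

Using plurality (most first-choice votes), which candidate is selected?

First-place votes: C 37, D 34, B 30, A 4.
C has the most first-place votes.

C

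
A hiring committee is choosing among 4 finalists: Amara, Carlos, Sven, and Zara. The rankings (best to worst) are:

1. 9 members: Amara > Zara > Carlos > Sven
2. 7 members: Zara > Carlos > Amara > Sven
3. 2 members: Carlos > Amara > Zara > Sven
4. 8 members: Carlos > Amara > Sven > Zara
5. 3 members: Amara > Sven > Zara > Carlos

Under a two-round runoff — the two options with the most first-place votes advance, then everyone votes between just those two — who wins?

Round 1 first-place votes: Amara 12, Carlos 10, Sven 0, Zara 7.
Amara and Carlos advance.
Runoff: Amara is preferred to Carlos by 12 voters; Carlos by 17.
Carlos wins the runoff.

Carlos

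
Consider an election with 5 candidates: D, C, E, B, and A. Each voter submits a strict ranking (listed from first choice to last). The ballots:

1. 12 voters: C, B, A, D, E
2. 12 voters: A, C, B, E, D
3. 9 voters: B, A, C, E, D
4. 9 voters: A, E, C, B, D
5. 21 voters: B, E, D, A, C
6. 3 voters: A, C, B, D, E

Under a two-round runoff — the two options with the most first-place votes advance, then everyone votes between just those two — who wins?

B

Round 1 first-place votes: D 0, C 12, E 0, B 30, A 24.
B and A advance.
Runoff: B is preferred to A by 42 voters; A by 24.
B wins the runoff.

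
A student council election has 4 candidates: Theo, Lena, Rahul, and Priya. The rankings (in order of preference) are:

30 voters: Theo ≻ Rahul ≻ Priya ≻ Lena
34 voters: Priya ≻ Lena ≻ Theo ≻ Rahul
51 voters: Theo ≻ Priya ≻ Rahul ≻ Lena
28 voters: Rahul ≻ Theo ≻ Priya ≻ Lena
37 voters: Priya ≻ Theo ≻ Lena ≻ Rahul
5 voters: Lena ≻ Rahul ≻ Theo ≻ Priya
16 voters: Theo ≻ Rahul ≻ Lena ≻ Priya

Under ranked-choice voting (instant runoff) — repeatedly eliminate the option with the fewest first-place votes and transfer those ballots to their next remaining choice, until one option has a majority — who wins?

Theo

Round 1: Theo 97, Lena 5, Rahul 28, Priya 71. Eliminate Lena.
Round 2: Theo 97, Rahul 33, Priya 71. Eliminate Rahul.
Round 3: Theo 130, Priya 71. Theo has a majority.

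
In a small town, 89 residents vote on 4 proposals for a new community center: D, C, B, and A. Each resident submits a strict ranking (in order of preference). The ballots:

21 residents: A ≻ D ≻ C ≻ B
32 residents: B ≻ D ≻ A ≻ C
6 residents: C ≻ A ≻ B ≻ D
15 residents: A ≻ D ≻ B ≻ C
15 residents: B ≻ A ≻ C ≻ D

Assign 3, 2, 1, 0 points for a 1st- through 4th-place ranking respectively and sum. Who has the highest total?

D: 21·2 + 32·2 + 6·0 + 15·2 + 15·0 = 136
C: 21·1 + 32·0 + 6·3 + 15·0 + 15·1 = 54
B: 21·0 + 32·3 + 6·1 + 15·1 + 15·3 = 162
A: 21·3 + 32·1 + 6·2 + 15·3 + 15·2 = 182
A has the highest Borda score (182).

A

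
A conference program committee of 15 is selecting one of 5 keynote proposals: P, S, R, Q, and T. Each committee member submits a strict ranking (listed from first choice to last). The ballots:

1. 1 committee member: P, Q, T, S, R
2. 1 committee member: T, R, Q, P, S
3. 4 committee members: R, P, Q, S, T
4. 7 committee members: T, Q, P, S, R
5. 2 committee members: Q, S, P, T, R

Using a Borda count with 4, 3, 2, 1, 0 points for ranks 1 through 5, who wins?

Q

P: 1·4 + 1·1 + 4·3 + 7·2 + 2·2 = 35
S: 1·1 + 1·0 + 4·1 + 7·1 + 2·3 = 18
R: 1·0 + 1·3 + 4·4 + 7·0 + 2·0 = 19
Q: 1·3 + 1·2 + 4·2 + 7·3 + 2·4 = 42
T: 1·2 + 1·4 + 4·0 + 7·4 + 2·1 = 36
Q has the highest Borda score (42).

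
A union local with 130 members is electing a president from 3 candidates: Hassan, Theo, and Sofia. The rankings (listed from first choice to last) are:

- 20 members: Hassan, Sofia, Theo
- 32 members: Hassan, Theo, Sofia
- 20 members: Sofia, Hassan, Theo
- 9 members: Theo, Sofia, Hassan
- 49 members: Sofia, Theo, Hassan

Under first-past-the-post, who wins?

Sofia

First-place votes: Hassan 52, Theo 9, Sofia 69.
Sofia has the most first-place votes.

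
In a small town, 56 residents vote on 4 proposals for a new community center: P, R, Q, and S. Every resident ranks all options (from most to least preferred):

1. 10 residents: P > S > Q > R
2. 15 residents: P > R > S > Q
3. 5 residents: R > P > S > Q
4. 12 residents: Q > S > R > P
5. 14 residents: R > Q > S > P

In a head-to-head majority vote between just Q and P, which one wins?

Voters preferring Q to P: 26; preferring P to Q: 30.
P wins the head-to-head.

P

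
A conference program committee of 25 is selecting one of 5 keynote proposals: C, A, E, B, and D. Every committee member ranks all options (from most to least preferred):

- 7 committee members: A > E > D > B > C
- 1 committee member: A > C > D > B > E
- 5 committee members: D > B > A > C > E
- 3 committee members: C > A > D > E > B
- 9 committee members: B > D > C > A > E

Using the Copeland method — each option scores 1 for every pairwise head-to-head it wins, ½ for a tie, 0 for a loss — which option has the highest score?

D

C: beats E; loses to A, B, and D → score 1.
A: beats C and E; loses to B and D → score 2.
E: loses to C, A, B, and D → score 0.
B: beats C, A, and E; loses to D → score 3.
D: beats C, A, E, and B → score 4.
D has the best pairwise record.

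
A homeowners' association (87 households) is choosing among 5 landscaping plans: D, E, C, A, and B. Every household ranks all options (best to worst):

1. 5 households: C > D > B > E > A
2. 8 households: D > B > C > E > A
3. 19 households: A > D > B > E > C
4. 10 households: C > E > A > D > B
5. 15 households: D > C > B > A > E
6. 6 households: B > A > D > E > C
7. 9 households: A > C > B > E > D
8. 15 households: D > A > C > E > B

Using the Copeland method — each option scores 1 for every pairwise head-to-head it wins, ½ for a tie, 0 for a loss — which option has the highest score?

A

D: beats E, C, and B; loses to A → score 3.
E: loses to D, C, A, and B → score 0.
C: beats E and B; loses to D and A → score 2.
A: beats D, E, C, and B → score 4.
B: beats E; loses to D, C, and A → score 1.
A has the best pairwise record.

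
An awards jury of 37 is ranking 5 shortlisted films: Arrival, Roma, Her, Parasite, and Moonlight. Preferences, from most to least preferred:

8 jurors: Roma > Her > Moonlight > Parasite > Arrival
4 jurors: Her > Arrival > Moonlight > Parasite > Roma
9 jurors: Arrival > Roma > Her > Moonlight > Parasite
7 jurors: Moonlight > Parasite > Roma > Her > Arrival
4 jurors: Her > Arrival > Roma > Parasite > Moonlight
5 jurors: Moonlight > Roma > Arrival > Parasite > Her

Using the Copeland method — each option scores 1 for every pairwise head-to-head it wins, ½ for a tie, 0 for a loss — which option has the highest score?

Arrival: beats Parasite; loses to Roma, Her, and Moonlight → score 1.
Roma: beats Arrival, Her, Parasite, and Moonlight → score 4.
Her: beats Arrival, Parasite, and Moonlight; loses to Roma → score 3.
Parasite: loses to Arrival, Roma, Her, and Moonlight → score 0.
Moonlight: beats Arrival and Parasite; loses to Roma and Her → score 2.
Roma has the best pairwise record.

Roma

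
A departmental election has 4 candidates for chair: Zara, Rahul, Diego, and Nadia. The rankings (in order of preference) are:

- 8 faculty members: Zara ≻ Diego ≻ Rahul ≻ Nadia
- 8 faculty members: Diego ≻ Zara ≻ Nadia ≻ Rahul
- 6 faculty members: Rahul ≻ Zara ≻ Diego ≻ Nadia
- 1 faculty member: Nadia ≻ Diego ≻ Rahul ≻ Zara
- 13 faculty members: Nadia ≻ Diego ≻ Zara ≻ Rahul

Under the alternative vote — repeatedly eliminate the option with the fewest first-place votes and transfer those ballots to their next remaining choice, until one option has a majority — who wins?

Round 1: Zara 8, Rahul 6, Diego 8, Nadia 14. Eliminate Rahul.
Round 2: Zara 14, Diego 8, Nadia 14. Eliminate Diego.
Round 3: Zara 22, Nadia 14. Zara has a majority.

Zara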